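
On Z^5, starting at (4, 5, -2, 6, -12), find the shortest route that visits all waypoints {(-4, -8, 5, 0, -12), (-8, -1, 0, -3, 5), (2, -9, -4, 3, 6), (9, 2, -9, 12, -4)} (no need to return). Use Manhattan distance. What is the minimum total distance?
136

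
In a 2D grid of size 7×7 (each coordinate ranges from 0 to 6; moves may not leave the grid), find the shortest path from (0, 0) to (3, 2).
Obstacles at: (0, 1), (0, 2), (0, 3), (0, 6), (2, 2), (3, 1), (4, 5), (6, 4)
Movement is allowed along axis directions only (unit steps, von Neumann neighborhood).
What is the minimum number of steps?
7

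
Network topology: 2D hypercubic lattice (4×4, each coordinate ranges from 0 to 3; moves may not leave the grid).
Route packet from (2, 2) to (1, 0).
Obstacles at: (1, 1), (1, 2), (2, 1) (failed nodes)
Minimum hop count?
5
(one shortest path: (2, 2) → (3, 2) → (3, 1) → (3, 0) → (2, 0) → (1, 0))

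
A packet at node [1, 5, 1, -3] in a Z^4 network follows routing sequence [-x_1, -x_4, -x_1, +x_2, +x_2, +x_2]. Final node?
(-1, 8, 1, -4)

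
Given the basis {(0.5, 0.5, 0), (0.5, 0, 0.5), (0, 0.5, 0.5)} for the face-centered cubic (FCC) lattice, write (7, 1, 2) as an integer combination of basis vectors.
6b₁ + 8b₂ - 4b₃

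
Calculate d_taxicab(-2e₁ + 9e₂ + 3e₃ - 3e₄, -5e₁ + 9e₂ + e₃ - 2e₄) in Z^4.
6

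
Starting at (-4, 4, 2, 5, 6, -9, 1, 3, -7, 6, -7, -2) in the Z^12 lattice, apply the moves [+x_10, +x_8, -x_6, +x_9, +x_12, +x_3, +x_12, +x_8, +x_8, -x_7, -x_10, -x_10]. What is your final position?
(-4, 4, 3, 5, 6, -10, 0, 6, -6, 5, -7, 0)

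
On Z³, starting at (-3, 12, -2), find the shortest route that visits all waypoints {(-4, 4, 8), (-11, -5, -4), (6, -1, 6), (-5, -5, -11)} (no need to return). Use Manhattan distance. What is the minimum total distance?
80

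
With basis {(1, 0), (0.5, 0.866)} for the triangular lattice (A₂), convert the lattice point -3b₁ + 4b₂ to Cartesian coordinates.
(-1, 3.464)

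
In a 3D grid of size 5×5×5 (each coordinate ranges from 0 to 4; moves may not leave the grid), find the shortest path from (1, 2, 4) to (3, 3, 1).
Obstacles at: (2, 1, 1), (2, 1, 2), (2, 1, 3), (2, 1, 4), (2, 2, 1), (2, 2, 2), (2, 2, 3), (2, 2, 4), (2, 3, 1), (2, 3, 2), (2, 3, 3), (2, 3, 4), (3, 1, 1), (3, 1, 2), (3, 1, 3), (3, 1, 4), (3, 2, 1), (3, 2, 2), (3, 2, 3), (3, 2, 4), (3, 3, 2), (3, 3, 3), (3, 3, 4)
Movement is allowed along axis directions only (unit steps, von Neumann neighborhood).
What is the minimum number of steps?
8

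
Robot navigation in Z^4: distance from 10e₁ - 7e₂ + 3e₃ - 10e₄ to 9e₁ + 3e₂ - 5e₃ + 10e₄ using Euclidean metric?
23.7697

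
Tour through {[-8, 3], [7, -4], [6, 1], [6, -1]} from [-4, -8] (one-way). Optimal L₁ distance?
37
(one optimal route: (-4, -8) → (-8, 3) → (6, 1) → (6, -1) → (7, -4))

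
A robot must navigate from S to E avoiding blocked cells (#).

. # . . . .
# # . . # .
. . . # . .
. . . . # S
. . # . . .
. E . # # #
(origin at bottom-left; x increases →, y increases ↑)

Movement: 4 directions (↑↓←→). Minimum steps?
8
(one shortest path: (5, 2) → (5, 1) → (4, 1) → (3, 1) → (3, 2) → (2, 2) → (1, 2) → (1, 1) → (1, 0))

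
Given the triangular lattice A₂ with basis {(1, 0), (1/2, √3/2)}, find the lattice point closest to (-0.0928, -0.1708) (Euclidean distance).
(0, 0)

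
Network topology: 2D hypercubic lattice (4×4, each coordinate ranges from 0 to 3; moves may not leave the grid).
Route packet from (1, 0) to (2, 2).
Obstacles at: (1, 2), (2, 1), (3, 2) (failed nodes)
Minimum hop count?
7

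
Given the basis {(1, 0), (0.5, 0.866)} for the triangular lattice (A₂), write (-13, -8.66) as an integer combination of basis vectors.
-8b₁ - 10b₂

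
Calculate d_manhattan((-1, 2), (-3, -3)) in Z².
7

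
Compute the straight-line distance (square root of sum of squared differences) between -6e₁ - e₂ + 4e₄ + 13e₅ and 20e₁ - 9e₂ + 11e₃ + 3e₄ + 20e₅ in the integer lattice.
30.1828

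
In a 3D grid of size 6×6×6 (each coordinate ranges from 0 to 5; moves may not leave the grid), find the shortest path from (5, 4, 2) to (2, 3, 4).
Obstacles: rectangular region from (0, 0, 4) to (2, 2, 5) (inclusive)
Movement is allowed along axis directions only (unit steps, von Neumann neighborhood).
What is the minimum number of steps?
6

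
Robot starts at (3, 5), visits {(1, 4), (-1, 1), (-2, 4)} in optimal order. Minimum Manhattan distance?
10
(one optimal route: (3, 5) → (1, 4) → (-2, 4) → (-1, 1))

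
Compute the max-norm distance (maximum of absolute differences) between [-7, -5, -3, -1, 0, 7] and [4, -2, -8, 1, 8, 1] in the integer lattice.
11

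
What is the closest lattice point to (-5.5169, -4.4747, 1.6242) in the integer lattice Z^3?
(-6, -4, 2)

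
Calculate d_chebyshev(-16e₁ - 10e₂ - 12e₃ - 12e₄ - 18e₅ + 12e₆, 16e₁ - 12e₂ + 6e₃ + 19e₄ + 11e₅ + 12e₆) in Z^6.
32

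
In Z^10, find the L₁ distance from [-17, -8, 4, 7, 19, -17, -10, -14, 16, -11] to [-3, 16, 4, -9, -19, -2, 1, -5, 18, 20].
160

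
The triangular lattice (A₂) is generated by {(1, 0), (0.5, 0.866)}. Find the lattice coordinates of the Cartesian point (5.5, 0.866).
5b₁ + b₂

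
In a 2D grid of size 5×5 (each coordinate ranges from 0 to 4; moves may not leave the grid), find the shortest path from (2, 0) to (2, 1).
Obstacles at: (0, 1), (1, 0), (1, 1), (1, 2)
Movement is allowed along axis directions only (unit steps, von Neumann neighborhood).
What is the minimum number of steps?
1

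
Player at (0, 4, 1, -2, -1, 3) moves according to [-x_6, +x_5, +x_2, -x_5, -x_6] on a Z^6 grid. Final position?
(0, 5, 1, -2, -1, 1)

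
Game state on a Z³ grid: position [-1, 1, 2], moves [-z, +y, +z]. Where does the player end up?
(-1, 2, 2)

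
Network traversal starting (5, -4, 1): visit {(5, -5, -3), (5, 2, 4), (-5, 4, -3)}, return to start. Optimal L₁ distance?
52
(one optimal route: (5, -4, 1) → (5, -5, -3) → (-5, 4, -3) → (5, 2, 4) → (5, -4, 1))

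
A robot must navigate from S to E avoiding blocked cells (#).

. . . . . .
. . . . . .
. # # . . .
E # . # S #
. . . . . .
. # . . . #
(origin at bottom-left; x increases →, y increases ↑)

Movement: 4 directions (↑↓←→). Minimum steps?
6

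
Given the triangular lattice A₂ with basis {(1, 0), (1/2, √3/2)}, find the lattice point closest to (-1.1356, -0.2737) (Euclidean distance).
(-1, 0)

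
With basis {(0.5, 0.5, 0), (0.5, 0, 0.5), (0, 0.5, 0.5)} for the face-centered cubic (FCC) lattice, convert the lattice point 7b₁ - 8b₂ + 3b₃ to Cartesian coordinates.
(-0.5, 5, -2.5)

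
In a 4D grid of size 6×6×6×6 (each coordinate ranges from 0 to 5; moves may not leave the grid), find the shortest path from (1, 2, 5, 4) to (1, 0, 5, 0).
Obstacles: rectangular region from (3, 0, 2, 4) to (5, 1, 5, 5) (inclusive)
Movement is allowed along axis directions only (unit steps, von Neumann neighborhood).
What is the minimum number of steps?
6
(one shortest path: (1, 2, 5, 4) → (1, 1, 5, 4) → (1, 0, 5, 4) → (1, 0, 5, 3) → (1, 0, 5, 2) → (1, 0, 5, 1) → (1, 0, 5, 0))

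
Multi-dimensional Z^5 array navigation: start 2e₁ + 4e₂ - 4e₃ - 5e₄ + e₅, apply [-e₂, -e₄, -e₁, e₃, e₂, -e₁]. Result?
(0, 4, -3, -6, 1)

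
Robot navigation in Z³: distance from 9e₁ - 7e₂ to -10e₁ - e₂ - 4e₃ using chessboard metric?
19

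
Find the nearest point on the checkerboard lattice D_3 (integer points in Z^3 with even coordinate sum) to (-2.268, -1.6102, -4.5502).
(-2, -2, -4)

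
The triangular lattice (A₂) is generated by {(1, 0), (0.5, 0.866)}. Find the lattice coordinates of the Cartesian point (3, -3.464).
5b₁ - 4b₂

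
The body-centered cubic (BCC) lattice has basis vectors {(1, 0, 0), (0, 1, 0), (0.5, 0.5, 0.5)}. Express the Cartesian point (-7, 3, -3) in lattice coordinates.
-4b₁ + 6b₂ - 6b₃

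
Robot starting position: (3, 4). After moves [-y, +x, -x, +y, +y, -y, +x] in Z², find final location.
(4, 4)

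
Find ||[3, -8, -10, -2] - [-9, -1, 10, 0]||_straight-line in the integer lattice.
24.4336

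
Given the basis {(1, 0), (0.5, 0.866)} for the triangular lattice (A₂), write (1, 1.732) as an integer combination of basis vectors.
2b₂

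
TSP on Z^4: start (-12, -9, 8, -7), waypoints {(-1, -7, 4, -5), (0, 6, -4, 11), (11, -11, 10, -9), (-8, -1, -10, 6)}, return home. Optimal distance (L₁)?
162
(one optimal route: (-12, -9, 8, -7) → (11, -11, 10, -9) → (-1, -7, 4, -5) → (0, 6, -4, 11) → (-8, -1, -10, 6) → (-12, -9, 8, -7))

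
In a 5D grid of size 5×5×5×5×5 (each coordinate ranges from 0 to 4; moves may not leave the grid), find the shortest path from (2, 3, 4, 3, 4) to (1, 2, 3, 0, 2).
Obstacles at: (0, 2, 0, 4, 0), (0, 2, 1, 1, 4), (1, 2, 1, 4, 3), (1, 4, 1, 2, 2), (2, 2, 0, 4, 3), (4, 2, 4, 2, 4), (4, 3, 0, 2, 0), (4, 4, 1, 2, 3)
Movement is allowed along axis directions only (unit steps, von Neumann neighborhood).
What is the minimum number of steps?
8
(one shortest path: (2, 3, 4, 3, 4) → (1, 3, 4, 3, 4) → (1, 2, 4, 3, 4) → (1, 2, 3, 3, 4) → (1, 2, 3, 2, 4) → (1, 2, 3, 1, 4) → (1, 2, 3, 0, 4) → (1, 2, 3, 0, 3) → (1, 2, 3, 0, 2))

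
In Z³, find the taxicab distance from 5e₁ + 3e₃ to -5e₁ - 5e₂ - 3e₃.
21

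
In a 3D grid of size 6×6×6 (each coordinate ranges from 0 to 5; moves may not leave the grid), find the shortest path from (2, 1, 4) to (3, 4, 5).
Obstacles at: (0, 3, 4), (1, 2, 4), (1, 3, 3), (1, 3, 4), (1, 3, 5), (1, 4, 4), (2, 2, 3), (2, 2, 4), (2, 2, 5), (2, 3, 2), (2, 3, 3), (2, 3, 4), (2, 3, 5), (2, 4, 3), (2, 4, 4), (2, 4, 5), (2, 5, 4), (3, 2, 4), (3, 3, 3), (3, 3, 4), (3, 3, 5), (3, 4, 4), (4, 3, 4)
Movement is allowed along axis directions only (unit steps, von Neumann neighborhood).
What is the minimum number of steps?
7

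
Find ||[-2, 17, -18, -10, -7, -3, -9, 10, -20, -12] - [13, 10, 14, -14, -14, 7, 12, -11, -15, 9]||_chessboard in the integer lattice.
32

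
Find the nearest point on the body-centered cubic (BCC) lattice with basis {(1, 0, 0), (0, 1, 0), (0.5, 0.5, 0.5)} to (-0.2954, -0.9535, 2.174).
(0, -1, 2)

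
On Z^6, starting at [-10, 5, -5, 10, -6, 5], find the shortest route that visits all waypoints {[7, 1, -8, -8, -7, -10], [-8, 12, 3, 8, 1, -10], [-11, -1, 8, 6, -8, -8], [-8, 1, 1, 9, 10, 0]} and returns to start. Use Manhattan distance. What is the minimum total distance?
212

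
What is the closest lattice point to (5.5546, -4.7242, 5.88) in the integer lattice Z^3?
(6, -5, 6)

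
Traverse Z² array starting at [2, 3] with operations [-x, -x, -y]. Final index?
(0, 2)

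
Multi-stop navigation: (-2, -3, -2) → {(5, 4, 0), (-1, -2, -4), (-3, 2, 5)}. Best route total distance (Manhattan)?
34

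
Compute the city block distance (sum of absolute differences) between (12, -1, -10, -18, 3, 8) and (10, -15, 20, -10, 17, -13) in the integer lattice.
89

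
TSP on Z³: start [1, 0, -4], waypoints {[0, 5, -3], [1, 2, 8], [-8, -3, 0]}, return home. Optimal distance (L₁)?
60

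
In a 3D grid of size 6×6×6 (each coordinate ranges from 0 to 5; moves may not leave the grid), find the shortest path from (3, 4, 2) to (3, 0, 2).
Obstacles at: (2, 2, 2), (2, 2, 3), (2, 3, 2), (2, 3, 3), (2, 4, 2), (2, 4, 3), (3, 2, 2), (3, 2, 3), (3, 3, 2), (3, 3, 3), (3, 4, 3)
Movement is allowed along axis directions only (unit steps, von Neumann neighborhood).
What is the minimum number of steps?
6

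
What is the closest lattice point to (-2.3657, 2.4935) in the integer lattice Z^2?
(-2, 2)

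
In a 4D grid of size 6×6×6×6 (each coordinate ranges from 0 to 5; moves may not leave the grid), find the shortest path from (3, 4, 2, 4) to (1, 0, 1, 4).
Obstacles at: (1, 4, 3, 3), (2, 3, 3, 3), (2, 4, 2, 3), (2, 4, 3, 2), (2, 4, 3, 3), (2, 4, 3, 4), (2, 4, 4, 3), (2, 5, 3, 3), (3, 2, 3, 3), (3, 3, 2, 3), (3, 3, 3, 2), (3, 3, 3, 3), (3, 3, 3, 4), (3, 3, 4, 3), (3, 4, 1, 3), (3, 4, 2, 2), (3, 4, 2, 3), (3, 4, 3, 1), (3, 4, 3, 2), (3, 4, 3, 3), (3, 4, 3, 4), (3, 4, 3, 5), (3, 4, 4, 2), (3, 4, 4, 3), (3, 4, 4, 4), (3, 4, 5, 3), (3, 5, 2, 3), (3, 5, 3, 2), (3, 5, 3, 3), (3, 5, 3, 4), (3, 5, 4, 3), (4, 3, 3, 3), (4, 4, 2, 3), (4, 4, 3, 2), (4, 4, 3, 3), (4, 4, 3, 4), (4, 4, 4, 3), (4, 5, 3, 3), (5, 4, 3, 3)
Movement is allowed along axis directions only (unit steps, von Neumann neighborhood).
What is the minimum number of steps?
7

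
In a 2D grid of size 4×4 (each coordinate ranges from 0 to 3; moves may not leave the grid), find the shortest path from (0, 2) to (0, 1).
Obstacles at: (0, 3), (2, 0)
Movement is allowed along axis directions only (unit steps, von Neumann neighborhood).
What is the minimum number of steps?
1
(one shortest path: (0, 2) → (0, 1))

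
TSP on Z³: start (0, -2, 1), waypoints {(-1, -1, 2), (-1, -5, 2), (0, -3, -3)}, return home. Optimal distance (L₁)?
20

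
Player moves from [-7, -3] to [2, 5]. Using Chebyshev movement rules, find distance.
9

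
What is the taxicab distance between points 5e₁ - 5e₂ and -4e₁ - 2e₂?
12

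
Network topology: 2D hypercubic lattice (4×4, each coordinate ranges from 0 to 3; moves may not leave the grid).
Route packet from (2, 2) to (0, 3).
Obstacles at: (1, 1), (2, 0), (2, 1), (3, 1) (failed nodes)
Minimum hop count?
3
(one shortest path: (2, 2) → (1, 2) → (0, 2) → (0, 3))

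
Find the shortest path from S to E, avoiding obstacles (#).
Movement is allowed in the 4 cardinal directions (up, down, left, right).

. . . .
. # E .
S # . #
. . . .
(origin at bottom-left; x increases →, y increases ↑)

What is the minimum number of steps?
5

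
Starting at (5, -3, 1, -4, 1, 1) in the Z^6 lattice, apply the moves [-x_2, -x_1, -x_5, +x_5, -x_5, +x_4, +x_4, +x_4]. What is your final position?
(4, -4, 1, -1, 0, 1)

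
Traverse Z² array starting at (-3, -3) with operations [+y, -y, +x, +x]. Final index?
(-1, -3)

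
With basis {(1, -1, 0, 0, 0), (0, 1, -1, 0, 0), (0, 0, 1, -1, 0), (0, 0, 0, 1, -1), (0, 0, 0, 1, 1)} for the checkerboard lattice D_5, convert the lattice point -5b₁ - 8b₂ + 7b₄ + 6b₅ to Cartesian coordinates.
(-5, -3, 8, 13, -1)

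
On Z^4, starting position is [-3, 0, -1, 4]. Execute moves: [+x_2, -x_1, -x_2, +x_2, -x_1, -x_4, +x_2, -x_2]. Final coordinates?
(-5, 1, -1, 3)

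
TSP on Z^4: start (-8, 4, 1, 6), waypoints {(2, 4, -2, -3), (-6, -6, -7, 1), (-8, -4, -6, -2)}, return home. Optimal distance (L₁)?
78
(one optimal route: (-8, 4, 1, 6) → (2, 4, -2, -3) → (-8, -4, -6, -2) → (-6, -6, -7, 1) → (-8, 4, 1, 6))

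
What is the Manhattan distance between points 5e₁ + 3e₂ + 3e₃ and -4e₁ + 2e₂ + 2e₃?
11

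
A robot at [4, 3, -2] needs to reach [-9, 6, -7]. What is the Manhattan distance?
21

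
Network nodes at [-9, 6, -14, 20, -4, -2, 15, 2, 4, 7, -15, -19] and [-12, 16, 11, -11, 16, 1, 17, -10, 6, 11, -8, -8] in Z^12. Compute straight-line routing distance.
49.4166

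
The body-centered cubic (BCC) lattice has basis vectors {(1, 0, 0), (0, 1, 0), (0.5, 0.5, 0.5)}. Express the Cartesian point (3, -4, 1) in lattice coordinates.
2b₁ - 5b₂ + 2b₃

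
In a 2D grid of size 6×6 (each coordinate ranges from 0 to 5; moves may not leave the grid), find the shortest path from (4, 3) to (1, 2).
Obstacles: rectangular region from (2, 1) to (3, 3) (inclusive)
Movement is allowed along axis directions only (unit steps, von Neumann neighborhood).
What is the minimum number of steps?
6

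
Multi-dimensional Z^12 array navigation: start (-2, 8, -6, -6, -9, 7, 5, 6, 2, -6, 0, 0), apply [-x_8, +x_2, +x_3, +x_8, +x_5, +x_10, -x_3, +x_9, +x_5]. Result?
(-2, 9, -6, -6, -7, 7, 5, 6, 3, -5, 0, 0)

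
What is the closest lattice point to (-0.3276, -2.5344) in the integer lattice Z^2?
(0, -3)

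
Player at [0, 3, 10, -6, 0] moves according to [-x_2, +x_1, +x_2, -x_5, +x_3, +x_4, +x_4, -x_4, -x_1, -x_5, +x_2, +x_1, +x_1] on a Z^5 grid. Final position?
(2, 4, 11, -5, -2)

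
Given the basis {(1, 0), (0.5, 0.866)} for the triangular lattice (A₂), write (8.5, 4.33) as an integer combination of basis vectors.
6b₁ + 5b₂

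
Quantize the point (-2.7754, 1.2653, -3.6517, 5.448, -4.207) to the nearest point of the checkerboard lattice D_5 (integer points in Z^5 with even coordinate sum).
(-3, 1, -4, 6, -4)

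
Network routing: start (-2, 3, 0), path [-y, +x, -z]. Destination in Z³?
(-1, 2, -1)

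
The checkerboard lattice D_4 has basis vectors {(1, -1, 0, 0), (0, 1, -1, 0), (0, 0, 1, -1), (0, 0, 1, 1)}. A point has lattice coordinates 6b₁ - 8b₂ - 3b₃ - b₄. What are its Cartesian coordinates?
(6, -14, 4, 2)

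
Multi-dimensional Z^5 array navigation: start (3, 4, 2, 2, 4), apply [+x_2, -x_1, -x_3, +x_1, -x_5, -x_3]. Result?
(3, 5, 0, 2, 3)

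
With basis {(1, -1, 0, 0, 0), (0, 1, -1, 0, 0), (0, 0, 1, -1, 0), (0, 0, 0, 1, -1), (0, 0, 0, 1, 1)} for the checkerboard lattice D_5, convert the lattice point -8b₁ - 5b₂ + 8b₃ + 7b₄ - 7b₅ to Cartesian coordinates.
(-8, 3, 13, -8, -14)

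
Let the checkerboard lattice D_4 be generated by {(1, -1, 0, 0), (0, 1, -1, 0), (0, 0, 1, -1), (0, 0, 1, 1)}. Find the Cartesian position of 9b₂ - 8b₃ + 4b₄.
(0, 9, -13, 12)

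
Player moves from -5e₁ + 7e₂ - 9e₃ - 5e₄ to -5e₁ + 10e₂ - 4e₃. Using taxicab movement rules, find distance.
13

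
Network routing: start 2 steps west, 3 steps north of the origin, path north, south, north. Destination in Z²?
(-2, 4)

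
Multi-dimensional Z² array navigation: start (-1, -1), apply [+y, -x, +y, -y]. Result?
(-2, 0)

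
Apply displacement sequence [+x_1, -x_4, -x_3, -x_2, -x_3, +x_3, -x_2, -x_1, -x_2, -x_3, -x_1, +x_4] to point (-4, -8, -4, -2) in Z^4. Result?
(-5, -11, -6, -2)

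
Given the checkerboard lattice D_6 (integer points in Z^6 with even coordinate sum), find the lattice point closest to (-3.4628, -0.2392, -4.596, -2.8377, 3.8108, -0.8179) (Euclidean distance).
(-3, 0, -5, -3, 4, -1)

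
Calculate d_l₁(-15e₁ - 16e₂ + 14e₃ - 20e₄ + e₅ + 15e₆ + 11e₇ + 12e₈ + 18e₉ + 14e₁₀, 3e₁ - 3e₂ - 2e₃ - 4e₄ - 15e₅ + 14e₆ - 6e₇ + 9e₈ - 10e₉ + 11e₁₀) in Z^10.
131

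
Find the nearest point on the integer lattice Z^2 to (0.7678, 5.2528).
(1, 5)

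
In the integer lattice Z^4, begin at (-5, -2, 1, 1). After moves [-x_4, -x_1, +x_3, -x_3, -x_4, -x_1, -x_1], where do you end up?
(-8, -2, 1, -1)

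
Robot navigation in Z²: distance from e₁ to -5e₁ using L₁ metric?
6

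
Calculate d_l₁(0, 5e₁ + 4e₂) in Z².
9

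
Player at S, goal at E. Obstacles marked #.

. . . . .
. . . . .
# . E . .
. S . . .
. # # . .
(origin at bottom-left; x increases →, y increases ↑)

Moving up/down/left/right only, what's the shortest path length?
2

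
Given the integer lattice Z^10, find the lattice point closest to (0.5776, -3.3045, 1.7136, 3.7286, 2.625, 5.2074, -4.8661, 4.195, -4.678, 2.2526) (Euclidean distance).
(1, -3, 2, 4, 3, 5, -5, 4, -5, 2)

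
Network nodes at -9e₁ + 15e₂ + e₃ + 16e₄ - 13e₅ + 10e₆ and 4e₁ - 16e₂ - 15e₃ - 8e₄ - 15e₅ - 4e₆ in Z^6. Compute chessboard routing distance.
31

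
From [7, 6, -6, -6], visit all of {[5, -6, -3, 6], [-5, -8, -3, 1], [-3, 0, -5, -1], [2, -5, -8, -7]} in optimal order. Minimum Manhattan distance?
69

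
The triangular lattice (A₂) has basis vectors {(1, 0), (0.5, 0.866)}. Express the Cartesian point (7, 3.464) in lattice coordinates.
5b₁ + 4b₂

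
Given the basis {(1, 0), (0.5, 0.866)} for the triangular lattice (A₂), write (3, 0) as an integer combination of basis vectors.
3b₁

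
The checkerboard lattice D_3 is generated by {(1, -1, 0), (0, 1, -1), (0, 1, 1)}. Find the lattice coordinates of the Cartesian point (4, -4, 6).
4b₁ - 3b₂ + 3b₃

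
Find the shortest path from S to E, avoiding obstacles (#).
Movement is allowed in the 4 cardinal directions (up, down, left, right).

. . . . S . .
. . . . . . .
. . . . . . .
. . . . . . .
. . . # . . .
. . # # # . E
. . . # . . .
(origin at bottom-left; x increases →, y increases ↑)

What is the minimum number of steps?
7
(one shortest path: (4, 6) → (5, 6) → (6, 6) → (6, 5) → (6, 4) → (6, 3) → (6, 2) → (6, 1))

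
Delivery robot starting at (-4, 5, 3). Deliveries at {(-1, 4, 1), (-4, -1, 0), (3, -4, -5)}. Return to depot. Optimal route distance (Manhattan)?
48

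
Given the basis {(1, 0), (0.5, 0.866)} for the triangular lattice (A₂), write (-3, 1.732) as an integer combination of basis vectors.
-4b₁ + 2b₂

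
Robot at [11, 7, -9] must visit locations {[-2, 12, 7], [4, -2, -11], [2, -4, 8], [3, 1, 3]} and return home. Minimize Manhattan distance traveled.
102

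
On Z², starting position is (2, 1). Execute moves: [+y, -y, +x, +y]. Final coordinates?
(3, 2)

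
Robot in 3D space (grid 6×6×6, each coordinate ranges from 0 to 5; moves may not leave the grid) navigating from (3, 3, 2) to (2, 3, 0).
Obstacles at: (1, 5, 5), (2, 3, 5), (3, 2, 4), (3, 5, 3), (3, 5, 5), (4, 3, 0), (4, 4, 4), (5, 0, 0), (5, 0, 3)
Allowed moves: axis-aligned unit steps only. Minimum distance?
3
(one shortest path: (3, 3, 2) → (2, 3, 2) → (2, 3, 1) → (2, 3, 0))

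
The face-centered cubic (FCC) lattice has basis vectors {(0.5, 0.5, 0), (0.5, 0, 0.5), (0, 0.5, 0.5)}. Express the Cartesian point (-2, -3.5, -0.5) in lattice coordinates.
-5b₁ + b₂ - 2b₃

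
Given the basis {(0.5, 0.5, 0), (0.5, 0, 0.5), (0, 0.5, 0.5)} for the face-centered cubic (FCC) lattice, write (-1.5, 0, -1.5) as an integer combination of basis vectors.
-3b₂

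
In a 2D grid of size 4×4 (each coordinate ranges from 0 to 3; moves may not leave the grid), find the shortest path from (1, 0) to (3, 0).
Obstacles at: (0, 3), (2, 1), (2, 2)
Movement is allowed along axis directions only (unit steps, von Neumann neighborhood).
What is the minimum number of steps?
2
(one shortest path: (1, 0) → (2, 0) → (3, 0))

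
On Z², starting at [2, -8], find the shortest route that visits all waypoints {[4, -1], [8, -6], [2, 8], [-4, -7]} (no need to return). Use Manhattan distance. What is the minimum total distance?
40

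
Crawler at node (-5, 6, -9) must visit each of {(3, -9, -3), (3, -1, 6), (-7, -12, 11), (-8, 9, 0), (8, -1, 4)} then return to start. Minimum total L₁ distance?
130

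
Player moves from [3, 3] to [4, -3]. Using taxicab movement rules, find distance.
7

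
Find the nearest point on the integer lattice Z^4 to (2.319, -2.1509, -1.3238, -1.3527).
(2, -2, -1, -1)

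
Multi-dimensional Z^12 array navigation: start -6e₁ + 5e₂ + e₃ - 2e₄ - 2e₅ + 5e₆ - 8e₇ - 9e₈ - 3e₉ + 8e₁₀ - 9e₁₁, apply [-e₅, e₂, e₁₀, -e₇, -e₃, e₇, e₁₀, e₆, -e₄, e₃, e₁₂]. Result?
(-6, 6, 1, -3, -3, 6, -8, -9, -3, 10, -9, 1)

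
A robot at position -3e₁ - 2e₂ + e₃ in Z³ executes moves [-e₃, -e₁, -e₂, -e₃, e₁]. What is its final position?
(-3, -3, -1)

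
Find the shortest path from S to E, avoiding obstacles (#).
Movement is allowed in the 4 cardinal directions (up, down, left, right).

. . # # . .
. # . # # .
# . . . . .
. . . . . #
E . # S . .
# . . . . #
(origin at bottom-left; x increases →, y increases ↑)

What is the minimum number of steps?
5
(one shortest path: (3, 1) → (3, 0) → (2, 0) → (1, 0) → (1, 1) → (0, 1))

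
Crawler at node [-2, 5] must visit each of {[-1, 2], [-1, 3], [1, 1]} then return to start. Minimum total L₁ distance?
14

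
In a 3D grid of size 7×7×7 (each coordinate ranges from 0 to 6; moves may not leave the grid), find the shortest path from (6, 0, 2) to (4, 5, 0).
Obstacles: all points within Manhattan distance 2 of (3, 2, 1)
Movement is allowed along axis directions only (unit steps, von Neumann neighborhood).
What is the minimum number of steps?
9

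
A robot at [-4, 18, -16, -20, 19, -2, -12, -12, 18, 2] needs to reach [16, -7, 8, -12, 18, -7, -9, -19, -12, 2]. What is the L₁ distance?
123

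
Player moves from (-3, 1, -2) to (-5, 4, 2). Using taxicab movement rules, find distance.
9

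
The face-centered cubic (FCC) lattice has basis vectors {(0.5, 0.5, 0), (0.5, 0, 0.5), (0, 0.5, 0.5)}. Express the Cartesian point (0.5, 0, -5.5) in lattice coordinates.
6b₁ - 5b₂ - 6b₃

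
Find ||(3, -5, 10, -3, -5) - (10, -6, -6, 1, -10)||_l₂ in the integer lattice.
18.6279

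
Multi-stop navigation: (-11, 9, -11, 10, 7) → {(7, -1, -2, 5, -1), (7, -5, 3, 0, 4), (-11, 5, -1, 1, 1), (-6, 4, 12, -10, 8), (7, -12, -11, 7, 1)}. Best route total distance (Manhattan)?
154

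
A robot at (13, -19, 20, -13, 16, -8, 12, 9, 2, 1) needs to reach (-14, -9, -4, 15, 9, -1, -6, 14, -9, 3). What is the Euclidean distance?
52.5452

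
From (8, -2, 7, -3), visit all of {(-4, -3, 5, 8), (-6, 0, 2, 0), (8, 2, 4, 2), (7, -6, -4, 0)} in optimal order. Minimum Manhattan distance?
72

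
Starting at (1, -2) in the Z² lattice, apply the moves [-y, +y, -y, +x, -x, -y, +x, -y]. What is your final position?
(2, -5)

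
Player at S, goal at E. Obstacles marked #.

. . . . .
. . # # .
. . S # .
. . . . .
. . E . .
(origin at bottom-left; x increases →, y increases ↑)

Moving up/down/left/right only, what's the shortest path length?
2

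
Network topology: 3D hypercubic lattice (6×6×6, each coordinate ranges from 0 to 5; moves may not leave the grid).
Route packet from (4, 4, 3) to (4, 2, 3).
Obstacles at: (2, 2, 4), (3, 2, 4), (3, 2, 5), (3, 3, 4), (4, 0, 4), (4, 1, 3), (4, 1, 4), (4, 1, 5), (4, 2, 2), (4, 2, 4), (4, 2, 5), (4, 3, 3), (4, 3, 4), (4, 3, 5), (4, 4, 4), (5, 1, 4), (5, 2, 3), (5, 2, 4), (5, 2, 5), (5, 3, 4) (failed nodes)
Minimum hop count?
4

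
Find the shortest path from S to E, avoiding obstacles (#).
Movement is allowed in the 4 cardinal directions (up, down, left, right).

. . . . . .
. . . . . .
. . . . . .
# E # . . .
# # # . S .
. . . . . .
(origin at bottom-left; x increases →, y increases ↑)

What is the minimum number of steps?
6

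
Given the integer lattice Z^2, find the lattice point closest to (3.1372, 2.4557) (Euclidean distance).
(3, 2)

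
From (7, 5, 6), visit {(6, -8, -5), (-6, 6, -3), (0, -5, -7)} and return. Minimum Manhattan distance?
80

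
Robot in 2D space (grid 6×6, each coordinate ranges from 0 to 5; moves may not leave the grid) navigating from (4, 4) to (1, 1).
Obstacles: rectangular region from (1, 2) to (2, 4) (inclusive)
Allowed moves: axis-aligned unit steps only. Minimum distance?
6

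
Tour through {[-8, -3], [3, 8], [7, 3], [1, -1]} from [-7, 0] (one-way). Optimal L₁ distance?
34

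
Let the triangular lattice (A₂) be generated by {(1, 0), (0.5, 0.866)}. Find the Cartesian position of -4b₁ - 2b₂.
(-5, -1.732)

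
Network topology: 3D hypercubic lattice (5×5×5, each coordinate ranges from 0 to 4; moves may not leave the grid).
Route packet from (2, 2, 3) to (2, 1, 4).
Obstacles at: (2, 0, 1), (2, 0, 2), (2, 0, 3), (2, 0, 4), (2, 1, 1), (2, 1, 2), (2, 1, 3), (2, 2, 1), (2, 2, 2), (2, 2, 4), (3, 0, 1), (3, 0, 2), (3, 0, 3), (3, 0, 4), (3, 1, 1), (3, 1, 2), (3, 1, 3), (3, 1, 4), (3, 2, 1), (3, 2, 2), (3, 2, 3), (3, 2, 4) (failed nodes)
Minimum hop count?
4
(one shortest path: (2, 2, 3) → (1, 2, 3) → (1, 1, 3) → (1, 1, 4) → (2, 1, 4))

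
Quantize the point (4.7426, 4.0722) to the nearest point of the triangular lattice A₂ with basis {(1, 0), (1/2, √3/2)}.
(4.5, 4.33)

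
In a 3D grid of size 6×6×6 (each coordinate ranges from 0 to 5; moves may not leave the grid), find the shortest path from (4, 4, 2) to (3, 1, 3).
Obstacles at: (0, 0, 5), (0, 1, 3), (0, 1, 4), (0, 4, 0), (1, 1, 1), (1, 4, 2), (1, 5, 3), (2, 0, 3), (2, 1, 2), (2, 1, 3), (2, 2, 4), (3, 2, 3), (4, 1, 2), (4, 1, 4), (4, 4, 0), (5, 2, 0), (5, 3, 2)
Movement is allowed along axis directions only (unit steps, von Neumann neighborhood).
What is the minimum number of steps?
5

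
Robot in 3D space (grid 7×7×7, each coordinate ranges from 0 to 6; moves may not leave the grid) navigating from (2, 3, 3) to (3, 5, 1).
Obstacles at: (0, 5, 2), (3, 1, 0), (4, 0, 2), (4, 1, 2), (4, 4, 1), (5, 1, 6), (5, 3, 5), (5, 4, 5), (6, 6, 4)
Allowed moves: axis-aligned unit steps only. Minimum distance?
5
(one shortest path: (2, 3, 3) → (3, 3, 3) → (3, 4, 3) → (3, 5, 3) → (3, 5, 2) → (3, 5, 1))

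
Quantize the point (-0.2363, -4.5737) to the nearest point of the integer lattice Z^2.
(0, -5)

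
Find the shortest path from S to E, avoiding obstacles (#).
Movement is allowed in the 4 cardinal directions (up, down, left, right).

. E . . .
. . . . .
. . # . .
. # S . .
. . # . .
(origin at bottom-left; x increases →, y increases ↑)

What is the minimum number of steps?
6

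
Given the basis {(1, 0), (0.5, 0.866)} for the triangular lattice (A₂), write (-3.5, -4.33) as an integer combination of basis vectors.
-b₁ - 5b₂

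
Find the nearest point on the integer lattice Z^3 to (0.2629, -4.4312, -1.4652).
(0, -4, -1)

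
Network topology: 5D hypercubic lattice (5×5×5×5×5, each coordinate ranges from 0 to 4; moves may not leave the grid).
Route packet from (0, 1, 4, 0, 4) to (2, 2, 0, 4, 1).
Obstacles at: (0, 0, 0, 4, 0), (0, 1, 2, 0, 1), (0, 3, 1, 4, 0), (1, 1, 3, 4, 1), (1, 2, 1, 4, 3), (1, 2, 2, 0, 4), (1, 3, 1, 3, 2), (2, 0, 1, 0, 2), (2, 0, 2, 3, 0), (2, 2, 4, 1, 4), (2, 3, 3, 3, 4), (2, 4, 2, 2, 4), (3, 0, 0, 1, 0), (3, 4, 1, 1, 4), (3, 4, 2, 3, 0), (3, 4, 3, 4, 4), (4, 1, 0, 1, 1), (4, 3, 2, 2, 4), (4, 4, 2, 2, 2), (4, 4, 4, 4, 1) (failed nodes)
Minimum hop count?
14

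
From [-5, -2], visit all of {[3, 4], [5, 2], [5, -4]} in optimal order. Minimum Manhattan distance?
22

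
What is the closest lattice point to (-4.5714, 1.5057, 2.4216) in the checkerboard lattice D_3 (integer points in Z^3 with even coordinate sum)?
(-5, 1, 2)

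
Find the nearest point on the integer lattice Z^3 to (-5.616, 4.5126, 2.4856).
(-6, 5, 2)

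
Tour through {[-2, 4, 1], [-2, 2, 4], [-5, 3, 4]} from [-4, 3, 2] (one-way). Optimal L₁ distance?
12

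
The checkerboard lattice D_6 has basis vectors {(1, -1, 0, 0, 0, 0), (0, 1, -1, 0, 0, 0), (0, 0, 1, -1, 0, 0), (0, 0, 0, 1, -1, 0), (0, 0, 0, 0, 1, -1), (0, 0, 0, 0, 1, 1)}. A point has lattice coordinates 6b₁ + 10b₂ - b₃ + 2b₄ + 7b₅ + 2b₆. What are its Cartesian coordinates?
(6, 4, -11, 3, 7, -5)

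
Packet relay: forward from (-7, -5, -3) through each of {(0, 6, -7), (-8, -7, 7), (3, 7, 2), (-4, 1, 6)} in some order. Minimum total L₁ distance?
56
(one optimal route: (-7, -5, -3) → (-8, -7, 7) → (-4, 1, 6) → (3, 7, 2) → (0, 6, -7))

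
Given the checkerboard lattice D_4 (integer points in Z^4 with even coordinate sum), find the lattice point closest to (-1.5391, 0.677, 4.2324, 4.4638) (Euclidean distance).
(-2, 1, 4, 5)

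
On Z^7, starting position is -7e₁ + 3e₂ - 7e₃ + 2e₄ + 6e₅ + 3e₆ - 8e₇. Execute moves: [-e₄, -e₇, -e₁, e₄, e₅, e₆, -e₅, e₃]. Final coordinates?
(-8, 3, -6, 2, 6, 4, -9)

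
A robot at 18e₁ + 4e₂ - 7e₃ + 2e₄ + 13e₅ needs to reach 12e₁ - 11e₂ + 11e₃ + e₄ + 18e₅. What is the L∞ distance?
18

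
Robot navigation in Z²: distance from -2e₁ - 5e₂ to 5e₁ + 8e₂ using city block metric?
20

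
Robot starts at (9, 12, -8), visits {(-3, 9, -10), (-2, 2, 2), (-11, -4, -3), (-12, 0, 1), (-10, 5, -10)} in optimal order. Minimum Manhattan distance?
67
(one optimal route: (9, 12, -8) → (-3, 9, -10) → (-10, 5, -10) → (-11, -4, -3) → (-12, 0, 1) → (-2, 2, 2))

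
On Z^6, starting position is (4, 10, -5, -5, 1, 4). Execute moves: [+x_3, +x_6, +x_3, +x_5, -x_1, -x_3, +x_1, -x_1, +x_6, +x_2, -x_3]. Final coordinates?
(3, 11, -5, -5, 2, 6)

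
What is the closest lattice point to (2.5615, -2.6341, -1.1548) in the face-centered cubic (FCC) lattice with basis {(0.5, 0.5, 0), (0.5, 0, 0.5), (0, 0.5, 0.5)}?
(2.5, -2.5, -1)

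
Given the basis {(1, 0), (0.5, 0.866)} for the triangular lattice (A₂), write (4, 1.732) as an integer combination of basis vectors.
3b₁ + 2b₂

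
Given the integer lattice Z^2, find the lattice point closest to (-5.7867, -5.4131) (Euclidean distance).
(-6, -5)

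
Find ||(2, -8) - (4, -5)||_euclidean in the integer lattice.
3.60555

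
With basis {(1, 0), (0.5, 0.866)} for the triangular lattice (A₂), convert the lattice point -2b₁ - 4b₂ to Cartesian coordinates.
(-4, -3.464)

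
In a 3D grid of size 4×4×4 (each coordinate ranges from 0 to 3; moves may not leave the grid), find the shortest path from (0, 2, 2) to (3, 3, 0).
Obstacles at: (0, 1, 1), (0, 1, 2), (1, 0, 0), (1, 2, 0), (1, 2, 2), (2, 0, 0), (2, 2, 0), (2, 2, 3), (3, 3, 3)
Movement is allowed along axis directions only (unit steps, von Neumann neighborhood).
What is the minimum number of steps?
6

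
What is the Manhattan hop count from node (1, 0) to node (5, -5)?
9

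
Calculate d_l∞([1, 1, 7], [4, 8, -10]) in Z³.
17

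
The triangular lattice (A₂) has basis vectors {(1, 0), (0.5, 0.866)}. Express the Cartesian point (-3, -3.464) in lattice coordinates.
-b₁ - 4b₂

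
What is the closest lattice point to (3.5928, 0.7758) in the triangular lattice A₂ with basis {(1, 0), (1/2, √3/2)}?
(3.5, 0.866)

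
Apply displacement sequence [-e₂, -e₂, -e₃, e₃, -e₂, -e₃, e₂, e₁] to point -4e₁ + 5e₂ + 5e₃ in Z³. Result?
(-3, 3, 4)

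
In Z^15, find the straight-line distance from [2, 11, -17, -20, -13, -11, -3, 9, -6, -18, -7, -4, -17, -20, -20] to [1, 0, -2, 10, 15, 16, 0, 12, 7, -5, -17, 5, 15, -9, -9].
67.55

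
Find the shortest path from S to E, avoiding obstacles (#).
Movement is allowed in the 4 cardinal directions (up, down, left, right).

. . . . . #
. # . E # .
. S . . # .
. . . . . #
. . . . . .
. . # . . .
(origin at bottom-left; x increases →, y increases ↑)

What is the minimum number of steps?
3
(one shortest path: (1, 3) → (2, 3) → (3, 3) → (3, 4))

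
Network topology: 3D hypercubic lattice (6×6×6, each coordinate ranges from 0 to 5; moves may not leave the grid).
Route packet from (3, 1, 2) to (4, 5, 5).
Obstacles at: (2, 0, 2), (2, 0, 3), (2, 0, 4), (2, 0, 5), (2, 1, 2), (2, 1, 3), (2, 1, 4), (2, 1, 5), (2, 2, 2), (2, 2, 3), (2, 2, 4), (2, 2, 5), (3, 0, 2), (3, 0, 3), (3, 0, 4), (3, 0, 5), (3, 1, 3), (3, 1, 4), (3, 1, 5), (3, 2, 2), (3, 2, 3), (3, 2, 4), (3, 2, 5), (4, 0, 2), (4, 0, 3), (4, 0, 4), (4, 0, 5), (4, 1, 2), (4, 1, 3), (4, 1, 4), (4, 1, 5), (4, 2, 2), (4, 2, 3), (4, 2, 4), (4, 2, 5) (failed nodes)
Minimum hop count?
10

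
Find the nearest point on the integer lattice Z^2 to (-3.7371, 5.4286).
(-4, 5)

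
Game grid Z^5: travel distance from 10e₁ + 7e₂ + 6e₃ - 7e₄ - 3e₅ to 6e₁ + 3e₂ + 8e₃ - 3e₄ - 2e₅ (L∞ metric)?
4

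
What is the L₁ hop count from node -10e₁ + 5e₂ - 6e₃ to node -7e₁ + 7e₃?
21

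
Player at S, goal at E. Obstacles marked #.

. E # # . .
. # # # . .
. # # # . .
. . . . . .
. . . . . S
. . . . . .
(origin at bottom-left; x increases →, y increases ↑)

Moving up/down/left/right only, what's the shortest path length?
10
(one shortest path: (5, 1) → (4, 1) → (3, 1) → (2, 1) → (1, 1) → (0, 1) → (0, 2) → (0, 3) → (0, 4) → (0, 5) → (1, 5))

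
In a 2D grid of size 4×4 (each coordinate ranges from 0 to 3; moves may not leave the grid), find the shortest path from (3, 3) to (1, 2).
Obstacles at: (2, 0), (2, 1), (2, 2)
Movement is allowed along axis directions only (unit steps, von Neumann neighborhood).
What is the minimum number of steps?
3
(one shortest path: (3, 3) → (2, 3) → (1, 3) → (1, 2))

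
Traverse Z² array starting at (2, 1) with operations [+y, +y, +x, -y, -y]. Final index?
(3, 1)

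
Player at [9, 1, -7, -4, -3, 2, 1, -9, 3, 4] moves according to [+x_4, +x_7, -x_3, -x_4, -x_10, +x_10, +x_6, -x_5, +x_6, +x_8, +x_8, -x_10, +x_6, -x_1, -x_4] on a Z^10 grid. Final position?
(8, 1, -8, -5, -4, 5, 2, -7, 3, 3)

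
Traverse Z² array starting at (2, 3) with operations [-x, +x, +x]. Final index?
(3, 3)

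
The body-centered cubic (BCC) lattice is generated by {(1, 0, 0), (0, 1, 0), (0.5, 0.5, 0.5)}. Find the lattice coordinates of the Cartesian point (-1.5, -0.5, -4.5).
3b₁ + 4b₂ - 9b₃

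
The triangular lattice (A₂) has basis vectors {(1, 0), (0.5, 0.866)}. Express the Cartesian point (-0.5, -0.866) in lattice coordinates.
-b₂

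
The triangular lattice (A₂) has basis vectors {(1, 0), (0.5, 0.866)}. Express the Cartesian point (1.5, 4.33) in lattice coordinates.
-b₁ + 5b₂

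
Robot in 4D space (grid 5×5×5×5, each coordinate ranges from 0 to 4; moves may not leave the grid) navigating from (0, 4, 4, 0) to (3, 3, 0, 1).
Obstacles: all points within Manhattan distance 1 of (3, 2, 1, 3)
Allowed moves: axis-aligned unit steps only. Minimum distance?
9
(one shortest path: (0, 4, 4, 0) → (1, 4, 4, 0) → (2, 4, 4, 0) → (3, 4, 4, 0) → (3, 3, 4, 0) → (3, 3, 3, 0) → (3, 3, 2, 0) → (3, 3, 1, 0) → (3, 3, 0, 0) → (3, 3, 0, 1))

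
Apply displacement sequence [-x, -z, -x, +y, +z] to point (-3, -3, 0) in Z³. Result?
(-5, -2, 0)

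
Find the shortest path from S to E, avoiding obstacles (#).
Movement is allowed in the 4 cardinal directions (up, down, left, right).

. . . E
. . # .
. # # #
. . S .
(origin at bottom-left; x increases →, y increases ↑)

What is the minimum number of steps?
8
(one shortest path: (2, 0) → (1, 0) → (0, 0) → (0, 1) → (0, 2) → (1, 2) → (1, 3) → (2, 3) → (3, 3))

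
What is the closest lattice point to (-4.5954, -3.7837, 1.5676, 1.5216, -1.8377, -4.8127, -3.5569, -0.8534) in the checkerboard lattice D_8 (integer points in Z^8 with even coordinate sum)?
(-5, -4, 2, 1, -2, -5, -4, -1)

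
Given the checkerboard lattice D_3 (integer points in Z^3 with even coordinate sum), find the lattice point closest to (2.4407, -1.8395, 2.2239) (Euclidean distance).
(2, -2, 2)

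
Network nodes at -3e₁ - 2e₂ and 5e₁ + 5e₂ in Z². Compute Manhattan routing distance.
15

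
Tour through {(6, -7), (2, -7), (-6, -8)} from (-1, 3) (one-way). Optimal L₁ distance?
29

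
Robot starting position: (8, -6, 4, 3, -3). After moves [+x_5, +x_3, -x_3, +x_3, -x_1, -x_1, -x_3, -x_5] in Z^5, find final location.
(6, -6, 4, 3, -3)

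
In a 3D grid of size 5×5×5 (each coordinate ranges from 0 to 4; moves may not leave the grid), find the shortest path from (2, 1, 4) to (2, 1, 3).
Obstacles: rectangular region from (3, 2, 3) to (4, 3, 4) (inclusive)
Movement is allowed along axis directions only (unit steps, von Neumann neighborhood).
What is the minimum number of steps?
1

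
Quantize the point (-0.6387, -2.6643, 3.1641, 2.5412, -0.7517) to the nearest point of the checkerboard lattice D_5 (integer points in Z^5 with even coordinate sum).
(-1, -3, 3, 2, -1)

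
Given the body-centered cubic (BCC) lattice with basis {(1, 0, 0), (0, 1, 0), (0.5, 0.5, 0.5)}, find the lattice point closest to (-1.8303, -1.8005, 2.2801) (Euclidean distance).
(-2, -2, 2)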